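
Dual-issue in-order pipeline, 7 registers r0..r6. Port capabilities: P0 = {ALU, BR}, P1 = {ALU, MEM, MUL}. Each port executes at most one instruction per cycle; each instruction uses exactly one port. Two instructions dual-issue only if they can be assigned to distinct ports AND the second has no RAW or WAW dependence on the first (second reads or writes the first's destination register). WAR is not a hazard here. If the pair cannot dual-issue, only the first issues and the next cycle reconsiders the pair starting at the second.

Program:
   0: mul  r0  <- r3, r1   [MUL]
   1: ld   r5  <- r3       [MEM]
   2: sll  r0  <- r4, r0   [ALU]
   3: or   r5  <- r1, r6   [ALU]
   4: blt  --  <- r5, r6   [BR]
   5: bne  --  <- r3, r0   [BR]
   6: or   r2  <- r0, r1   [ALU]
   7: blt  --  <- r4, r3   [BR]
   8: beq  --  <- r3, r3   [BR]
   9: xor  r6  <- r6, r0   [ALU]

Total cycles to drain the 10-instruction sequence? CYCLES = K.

0. mul.MUL @i0  | no-port MUL/MEM
1. ld.MEM;sll.ALU @i1,i2  | dual
2. or.ALU @i3  | RAW r5
3. blt.BR @i4  | no-port BR/BR
4. bne.BR;or.ALU @i5,i6  | dual
5. blt.BR @i7  | no-port BR/BR
6. beq.BR;xor.ALU @i8,i9  | dual

CYCLES = 7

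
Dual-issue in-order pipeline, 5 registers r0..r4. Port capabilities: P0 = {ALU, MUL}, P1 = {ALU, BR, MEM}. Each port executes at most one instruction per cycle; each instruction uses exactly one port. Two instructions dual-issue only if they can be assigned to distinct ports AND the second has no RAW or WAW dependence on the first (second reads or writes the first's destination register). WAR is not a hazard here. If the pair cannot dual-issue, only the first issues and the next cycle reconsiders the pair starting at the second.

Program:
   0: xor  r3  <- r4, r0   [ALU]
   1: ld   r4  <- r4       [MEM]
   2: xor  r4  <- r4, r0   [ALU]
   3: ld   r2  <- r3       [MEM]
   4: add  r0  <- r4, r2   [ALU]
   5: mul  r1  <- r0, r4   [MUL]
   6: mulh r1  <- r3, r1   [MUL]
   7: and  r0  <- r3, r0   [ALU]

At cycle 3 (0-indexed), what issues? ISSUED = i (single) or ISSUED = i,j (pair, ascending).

ISSUED = 5

t=0 i0/i1:xor+ld ; dual
t=1 i2/i3:xor+ld ; dual
t=2 i4:add ; RAW r0
t=3 i5:mul ; no-port MUL/MUL
t=4 i6/i7:mulh+and ; dual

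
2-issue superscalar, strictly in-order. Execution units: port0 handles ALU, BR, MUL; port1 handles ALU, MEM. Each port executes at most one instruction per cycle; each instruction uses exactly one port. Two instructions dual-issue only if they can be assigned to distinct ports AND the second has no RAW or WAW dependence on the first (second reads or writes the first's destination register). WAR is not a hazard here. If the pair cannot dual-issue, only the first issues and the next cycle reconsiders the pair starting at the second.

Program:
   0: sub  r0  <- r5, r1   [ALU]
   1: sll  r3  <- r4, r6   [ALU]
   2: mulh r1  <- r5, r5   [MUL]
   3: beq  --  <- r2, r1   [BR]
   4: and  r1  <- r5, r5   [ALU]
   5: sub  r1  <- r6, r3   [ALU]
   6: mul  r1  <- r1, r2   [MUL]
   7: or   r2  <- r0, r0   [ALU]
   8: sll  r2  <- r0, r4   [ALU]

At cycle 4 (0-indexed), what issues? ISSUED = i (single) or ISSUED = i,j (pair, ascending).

[0] i0+i1  sub sll  -- dual
[1] i2  mulh  -- no-port MUL/BR
[2] i3+i4  beq and  -- dual
[3] i5  sub  -- RAW+WAW r1
[4] i6+i7  mul or  -- dual
[5] i8  sll  -- tail

ISSUED = 6,7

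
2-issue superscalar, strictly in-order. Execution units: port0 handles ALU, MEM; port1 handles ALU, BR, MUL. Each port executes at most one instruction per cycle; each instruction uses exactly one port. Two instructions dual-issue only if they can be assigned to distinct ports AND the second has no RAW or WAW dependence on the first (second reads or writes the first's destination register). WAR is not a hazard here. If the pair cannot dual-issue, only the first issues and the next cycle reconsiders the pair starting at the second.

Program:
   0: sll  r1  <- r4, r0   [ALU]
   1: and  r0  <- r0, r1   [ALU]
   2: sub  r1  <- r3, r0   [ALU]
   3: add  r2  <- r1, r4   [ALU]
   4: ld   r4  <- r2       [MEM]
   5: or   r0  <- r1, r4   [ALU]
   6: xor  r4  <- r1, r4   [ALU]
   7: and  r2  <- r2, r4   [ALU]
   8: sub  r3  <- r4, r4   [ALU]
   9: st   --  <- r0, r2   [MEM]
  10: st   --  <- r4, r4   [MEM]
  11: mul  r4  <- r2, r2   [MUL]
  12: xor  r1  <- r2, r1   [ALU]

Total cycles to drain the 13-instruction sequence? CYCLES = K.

0. sll.ALU @i0  | RAW r1
1. and.ALU @i1  | RAW r0
2. sub.ALU @i2  | RAW r1
3. add.ALU @i3  | RAW r2
4. ld.MEM @i4  | RAW r4
5. or.ALU xor.ALU @i5&i6  | dual
6. and.ALU sub.ALU @i7&i8  | dual
7. st.MEM @i9  | no-port MEM/MEM
8. st.MEM mul.MUL @i10&i11  | dual
9. xor.ALU @i12  | tail

CYCLES = 10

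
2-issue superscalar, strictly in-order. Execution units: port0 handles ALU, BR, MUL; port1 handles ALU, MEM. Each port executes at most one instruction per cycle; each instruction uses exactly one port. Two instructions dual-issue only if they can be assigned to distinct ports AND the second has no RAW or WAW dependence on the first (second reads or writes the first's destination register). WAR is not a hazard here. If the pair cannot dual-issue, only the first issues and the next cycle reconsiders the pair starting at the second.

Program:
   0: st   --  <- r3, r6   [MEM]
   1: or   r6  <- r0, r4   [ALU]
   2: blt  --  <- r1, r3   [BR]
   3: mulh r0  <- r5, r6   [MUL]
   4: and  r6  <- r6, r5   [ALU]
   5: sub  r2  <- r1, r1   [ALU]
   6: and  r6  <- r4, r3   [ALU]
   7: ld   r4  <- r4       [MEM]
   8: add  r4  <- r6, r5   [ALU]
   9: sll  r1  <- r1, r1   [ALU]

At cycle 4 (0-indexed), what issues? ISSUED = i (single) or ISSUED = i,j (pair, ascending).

#0 head=0: st;or i0,i1 pair
#1 head=2: blt i2 no-port BR/MUL
#2 head=3: mulh;and i3,i4 pair
#3 head=5: sub;and i5,i6 pair
#4 head=7: ld i7 WAW r4
#5 head=8: add;sll i8,i9 pair

ISSUED = 7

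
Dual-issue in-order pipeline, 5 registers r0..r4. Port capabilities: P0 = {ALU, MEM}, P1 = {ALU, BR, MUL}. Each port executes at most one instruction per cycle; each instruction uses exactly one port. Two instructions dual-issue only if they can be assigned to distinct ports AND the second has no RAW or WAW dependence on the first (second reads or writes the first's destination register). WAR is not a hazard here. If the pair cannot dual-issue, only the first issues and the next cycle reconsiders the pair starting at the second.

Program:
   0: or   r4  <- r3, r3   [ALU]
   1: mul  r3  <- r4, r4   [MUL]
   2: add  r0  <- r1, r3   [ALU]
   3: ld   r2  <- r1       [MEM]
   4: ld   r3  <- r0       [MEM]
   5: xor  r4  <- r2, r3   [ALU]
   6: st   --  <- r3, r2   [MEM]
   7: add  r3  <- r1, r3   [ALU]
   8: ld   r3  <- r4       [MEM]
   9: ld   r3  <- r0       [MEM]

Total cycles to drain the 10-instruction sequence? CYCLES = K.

CYCLES = 8

#0 head=0: or.ALU i0 RAW r4
#1 head=1: mul.MUL i1 RAW r3
#2 head=2: add.ALU/ld.MEM i2+i3 pair
#3 head=4: ld.MEM i4 RAW r3
#4 head=5: xor.ALU/st.MEM i5+i6 pair
#5 head=7: add.ALU i7 WAW r3
#6 head=8: ld.MEM i8 no-port MEM/MEM
#7 head=9: ld.MEM i9 tail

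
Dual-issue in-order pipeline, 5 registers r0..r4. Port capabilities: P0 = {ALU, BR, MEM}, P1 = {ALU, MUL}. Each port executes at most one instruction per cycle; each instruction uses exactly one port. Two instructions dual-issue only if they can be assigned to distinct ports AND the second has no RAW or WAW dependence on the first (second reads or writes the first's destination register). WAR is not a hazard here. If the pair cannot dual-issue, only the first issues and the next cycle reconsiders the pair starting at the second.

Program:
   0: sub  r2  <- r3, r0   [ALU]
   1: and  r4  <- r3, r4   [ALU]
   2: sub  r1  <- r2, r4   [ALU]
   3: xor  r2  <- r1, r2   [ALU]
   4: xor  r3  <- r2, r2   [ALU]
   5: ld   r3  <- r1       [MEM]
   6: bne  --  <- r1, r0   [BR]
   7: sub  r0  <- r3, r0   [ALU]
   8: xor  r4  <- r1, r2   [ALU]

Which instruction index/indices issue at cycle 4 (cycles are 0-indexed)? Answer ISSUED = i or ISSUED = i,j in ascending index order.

[0] i0&i1  sub;and  -- pair
[1] i2  sub  -- RAW r1
[2] i3  xor  -- RAW r2
[3] i4  xor  -- WAW r3
[4] i5  ld  -- no-port MEM/BR
[5] i6&i7  bne;sub  -- pair
[6] i8  xor  -- tail

ISSUED = 5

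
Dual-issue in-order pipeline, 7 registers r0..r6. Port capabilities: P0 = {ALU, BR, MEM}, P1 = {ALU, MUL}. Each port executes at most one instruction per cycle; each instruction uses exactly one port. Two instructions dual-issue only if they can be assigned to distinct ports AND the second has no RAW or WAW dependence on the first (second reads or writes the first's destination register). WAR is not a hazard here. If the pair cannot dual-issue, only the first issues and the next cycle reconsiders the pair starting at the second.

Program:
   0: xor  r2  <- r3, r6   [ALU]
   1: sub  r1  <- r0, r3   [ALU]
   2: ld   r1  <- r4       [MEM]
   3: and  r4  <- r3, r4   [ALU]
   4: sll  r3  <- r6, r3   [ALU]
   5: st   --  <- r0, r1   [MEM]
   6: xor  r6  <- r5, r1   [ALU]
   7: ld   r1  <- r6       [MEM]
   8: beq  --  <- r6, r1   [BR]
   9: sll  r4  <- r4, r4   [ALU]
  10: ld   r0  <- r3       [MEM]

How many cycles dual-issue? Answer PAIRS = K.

PAIRS = 4

  cy0 -> i0&i1 (xor sub) dual
  cy1 -> i2&i3 (ld and) dual
  cy2 -> i4&i5 (sll st) dual
  cy3 -> i6 (xor) RAW r6
  cy4 -> i7 (ld) no-port MEM/BR
  cy5 -> i8&i9 (beq sll) dual
  cy6 -> i10 (ld) tail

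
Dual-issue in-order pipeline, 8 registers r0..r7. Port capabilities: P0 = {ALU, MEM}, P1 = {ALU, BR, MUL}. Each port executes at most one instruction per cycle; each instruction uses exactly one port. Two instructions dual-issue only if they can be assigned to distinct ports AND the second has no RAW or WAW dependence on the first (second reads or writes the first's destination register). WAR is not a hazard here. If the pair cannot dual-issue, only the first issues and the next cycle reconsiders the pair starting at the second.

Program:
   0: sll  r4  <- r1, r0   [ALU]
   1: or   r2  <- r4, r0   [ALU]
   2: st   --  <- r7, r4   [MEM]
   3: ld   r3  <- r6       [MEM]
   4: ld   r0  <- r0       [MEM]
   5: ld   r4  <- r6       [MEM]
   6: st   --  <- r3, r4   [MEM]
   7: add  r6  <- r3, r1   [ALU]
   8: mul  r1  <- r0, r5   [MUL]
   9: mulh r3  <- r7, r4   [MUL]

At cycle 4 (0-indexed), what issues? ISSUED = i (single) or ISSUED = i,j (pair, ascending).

ISSUED = 5

#0 head=0: sll.ALU i0 RAW r4
#1 head=1: or.ALU+st.MEM i1,i2 dual
#2 head=3: ld.MEM i3 no-port MEM/MEM
#3 head=4: ld.MEM i4 no-port MEM/MEM
#4 head=5: ld.MEM i5 no-port MEM/MEM
#5 head=6: st.MEM+add.ALU i6,i7 dual
#6 head=8: mul.MUL i8 no-port MUL/MUL
#7 head=9: mulh.MUL i9 tail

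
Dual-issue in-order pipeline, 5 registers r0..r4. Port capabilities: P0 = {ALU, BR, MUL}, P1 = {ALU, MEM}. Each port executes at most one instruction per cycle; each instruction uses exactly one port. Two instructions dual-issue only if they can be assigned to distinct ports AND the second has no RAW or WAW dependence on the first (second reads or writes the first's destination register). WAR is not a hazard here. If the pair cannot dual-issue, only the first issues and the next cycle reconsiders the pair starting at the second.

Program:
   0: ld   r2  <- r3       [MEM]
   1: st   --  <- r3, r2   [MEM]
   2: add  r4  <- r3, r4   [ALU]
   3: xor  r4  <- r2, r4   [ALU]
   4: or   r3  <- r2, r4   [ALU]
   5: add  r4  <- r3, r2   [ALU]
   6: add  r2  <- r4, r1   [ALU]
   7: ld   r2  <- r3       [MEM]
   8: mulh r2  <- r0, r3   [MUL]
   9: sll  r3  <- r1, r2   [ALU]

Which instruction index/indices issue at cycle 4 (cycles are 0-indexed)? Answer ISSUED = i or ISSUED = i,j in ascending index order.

ISSUED = 5

[0] i0  ld  -- no-port MEM/MEM
[1] i1/i2  st/add  -- 2-wide
[2] i3  xor  -- RAW r4
[3] i4  or  -- RAW r3
[4] i5  add  -- RAW r4
[5] i6  add  -- WAW r2
[6] i7  ld  -- WAW r2
[7] i8  mulh  -- RAW r2
[8] i9  sll  -- tail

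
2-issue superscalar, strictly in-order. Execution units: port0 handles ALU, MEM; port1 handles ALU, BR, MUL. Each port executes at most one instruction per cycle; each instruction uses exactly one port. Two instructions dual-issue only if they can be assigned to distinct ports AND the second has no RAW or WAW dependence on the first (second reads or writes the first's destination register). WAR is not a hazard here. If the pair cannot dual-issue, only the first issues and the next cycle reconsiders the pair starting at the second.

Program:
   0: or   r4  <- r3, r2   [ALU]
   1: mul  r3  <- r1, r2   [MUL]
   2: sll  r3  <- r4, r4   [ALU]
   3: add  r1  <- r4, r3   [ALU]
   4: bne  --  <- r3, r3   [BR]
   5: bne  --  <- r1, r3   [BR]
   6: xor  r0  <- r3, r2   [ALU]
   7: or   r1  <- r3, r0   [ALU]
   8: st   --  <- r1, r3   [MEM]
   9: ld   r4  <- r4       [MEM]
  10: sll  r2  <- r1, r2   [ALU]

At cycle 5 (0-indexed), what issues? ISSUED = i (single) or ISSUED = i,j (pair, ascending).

ISSUED = 8

0. or.ALU;mul.MUL @i0+i1  | pair
1. sll.ALU @i2  | RAW r3
2. add.ALU;bne.BR @i3+i4  | pair
3. bne.BR;xor.ALU @i5+i6  | pair
4. or.ALU @i7  | RAW r1
5. st.MEM @i8  | no-port MEM/MEM
6. ld.MEM;sll.ALU @i9+i10  | pair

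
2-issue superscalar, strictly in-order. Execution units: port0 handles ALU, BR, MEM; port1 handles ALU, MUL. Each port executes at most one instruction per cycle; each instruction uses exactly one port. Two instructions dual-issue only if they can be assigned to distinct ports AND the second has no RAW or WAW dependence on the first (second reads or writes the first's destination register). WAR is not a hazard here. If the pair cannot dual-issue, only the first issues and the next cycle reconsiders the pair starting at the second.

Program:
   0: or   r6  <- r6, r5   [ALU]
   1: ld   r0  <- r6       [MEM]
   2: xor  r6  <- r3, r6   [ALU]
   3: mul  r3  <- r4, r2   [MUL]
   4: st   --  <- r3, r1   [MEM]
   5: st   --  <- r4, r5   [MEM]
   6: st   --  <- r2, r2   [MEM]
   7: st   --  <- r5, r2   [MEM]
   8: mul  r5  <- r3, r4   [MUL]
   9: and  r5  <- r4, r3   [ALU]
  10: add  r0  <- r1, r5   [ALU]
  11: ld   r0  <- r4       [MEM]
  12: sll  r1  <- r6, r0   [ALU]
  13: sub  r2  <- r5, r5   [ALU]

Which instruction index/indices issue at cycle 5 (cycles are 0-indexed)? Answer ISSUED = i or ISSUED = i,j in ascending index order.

c0: i0 or  RAW r6
c1: i1+i2 ld;xor  dual
c2: i3 mul  RAW r3
c3: i4 st  no-port MEM/MEM
c4: i5 st  no-port MEM/MEM
c5: i6 st  no-port MEM/MEM
c6: i7+i8 st;mul  dual
c7: i9 and  RAW r5
c8: i10 add  WAW r0
c9: i11 ld  RAW r0
c10: i12+i13 sll;sub  dual

ISSUED = 6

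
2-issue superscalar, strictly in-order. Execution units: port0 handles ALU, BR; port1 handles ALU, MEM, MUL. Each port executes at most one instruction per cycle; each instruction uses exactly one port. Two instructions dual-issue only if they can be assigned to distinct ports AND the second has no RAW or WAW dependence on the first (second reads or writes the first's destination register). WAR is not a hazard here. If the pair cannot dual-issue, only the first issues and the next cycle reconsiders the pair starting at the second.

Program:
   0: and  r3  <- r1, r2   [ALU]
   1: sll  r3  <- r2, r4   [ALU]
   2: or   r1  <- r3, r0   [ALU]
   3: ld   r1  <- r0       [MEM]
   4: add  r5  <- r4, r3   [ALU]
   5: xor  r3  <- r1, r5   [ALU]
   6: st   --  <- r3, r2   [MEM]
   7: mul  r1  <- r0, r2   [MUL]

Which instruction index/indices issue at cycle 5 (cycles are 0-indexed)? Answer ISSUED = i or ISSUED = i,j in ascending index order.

ISSUED = 6

c0: i0 and  WAW r3
c1: i1 sll  RAW r3
c2: i2 or  WAW r1
c3: i3+i4 ld/add  pair
c4: i5 xor  RAW r3
c5: i6 st  no-port MEM/MUL
c6: i7 mul  tail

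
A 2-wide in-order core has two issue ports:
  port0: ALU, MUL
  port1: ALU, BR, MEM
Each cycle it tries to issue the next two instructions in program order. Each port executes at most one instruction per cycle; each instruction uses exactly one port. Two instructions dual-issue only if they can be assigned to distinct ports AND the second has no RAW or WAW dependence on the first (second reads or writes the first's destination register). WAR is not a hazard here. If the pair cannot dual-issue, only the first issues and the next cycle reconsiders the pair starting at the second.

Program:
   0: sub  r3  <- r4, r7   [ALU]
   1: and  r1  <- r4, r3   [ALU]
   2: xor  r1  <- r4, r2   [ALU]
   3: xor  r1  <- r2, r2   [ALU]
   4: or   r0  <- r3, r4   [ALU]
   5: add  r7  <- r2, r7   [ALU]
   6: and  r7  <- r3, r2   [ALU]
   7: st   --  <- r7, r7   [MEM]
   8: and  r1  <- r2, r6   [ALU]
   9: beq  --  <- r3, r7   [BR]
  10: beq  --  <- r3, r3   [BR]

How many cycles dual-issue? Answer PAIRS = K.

PAIRS = 2

[0] i0  sub  -- RAW r3
[1] i1  and  -- WAW r1
[2] i2  xor  -- WAW r1
[3] i3,i4  xor+or  -- 2-wide
[4] i5  add  -- WAW r7
[5] i6  and  -- RAW r7
[6] i7,i8  st+and  -- 2-wide
[7] i9  beq  -- no-port BR/BR
[8] i10  beq  -- tail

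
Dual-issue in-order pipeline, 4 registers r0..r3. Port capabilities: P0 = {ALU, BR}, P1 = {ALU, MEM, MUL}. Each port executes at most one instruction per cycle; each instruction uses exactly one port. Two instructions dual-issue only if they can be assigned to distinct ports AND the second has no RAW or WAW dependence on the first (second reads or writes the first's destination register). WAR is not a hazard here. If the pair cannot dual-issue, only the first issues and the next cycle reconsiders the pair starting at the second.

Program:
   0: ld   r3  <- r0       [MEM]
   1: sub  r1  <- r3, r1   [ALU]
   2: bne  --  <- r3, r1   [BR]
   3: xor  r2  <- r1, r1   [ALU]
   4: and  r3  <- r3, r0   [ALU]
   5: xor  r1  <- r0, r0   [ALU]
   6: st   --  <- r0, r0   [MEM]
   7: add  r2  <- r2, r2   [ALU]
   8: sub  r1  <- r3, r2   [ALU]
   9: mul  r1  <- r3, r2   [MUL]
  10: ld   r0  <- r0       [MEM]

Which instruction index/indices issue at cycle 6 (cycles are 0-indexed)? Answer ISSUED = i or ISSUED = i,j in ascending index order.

ISSUED = 9

  cy0 -> i0 (ld) RAW r3
  cy1 -> i1 (sub) RAW r1
  cy2 -> i2,i3 (bne+xor) pair
  cy3 -> i4,i5 (and+xor) pair
  cy4 -> i6,i7 (st+add) pair
  cy5 -> i8 (sub) WAW r1
  cy6 -> i9 (mul) no-port MUL/MEM
  cy7 -> i10 (ld) tail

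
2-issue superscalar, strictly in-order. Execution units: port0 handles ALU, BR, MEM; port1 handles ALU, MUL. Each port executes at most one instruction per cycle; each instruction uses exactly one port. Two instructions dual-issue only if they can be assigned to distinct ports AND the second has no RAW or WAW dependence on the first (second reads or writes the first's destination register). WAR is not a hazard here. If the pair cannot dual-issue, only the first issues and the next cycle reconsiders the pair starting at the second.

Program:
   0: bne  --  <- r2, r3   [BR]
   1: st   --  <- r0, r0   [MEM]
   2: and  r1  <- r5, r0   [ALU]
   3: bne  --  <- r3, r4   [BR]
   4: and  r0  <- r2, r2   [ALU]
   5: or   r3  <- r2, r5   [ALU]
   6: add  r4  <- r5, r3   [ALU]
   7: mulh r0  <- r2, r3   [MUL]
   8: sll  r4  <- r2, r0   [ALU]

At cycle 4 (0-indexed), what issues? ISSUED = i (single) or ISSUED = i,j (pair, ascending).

ISSUED = 6,7

0. bne.BR @i0  | no-port BR/MEM
1. st.MEM/and.ALU @i1/i2  | dual
2. bne.BR/and.ALU @i3/i4  | dual
3. or.ALU @i5  | RAW r3
4. add.ALU/mulh.MUL @i6/i7  | dual
5. sll.ALU @i8  | tail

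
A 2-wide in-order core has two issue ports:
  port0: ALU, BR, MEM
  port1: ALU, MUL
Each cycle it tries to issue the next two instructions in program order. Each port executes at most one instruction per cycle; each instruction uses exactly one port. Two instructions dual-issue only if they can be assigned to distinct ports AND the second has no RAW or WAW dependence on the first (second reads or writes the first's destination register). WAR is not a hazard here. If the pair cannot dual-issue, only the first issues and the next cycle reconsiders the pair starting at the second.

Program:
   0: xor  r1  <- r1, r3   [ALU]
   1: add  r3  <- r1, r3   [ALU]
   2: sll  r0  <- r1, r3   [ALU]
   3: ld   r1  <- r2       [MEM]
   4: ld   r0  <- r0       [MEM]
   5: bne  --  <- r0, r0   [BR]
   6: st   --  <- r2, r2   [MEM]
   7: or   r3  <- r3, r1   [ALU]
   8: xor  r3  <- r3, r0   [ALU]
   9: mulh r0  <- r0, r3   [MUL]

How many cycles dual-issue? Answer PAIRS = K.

#0 head=0: xor.ALU i0 RAW r1
#1 head=1: add.ALU i1 RAW r3
#2 head=2: sll.ALU/ld.MEM i2/i3 2-wide
#3 head=4: ld.MEM i4 no-port MEM/BR
#4 head=5: bne.BR i5 no-port BR/MEM
#5 head=6: st.MEM/or.ALU i6/i7 2-wide
#6 head=8: xor.ALU i8 RAW r3
#7 head=9: mulh.MUL i9 tail

PAIRS = 2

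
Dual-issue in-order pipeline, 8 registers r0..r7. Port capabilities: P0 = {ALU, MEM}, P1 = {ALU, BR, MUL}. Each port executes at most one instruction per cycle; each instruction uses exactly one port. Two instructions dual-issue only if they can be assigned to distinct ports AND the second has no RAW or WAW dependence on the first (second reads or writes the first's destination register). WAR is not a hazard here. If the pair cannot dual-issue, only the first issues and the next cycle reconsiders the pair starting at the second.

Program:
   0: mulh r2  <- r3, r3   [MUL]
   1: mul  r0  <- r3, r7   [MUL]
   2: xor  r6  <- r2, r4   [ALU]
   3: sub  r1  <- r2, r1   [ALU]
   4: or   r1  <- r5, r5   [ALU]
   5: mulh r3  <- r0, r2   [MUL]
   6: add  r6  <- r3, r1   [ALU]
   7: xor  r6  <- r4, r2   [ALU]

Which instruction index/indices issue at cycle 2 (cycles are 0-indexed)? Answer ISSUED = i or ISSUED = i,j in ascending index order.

ISSUED = 3

0. mulh.MUL @i0  | no-port MUL/MUL
1. mul.MUL/xor.ALU @i1,i2  | dual
2. sub.ALU @i3  | WAW r1
3. or.ALU/mulh.MUL @i4,i5  | dual
4. add.ALU @i6  | WAW r6
5. xor.ALU @i7  | tail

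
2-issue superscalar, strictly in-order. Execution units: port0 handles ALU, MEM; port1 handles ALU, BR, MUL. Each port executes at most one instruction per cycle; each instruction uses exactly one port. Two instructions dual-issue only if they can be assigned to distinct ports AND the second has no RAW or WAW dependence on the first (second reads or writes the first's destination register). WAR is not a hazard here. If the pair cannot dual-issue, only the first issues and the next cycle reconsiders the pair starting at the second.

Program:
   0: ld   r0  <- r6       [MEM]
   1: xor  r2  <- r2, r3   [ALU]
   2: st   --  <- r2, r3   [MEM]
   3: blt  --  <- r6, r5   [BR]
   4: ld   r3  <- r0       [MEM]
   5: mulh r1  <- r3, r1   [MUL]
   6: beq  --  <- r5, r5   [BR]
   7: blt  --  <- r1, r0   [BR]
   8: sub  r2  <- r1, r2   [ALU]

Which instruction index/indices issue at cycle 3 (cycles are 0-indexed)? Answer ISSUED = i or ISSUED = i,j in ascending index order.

ISSUED = 5

[0] i0&i1  ld.MEM;xor.ALU  -- pair
[1] i2&i3  st.MEM;blt.BR  -- pair
[2] i4  ld.MEM  -- RAW r3
[3] i5  mulh.MUL  -- no-port MUL/BR
[4] i6  beq.BR  -- no-port BR/BR
[5] i7&i8  blt.BR;sub.ALU  -- pair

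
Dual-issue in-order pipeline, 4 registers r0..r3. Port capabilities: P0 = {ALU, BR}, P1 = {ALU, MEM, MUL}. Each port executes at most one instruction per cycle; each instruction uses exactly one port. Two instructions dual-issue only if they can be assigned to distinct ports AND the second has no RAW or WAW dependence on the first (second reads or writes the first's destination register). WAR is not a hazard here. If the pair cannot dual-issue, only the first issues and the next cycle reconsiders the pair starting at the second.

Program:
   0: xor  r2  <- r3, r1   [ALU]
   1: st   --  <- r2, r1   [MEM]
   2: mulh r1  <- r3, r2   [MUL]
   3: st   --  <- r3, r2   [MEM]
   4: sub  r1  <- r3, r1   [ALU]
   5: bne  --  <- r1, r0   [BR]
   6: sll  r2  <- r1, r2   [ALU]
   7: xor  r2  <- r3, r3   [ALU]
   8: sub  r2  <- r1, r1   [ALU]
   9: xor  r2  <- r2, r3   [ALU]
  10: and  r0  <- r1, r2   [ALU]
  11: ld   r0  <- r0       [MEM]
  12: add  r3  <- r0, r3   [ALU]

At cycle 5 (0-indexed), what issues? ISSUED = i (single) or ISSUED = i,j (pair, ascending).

c0: i0 xor  RAW r2
c1: i1 st  no-port MEM/MUL
c2: i2 mulh  no-port MUL/MEM
c3: i3/i4 st/sub  2-wide
c4: i5/i6 bne/sll  2-wide
c5: i7 xor  WAW r2
c6: i8 sub  RAW+WAW r2
c7: i9 xor  RAW r2
c8: i10 and  RAW+WAW r0
c9: i11 ld  RAW r0
c10: i12 add  tail

ISSUED = 7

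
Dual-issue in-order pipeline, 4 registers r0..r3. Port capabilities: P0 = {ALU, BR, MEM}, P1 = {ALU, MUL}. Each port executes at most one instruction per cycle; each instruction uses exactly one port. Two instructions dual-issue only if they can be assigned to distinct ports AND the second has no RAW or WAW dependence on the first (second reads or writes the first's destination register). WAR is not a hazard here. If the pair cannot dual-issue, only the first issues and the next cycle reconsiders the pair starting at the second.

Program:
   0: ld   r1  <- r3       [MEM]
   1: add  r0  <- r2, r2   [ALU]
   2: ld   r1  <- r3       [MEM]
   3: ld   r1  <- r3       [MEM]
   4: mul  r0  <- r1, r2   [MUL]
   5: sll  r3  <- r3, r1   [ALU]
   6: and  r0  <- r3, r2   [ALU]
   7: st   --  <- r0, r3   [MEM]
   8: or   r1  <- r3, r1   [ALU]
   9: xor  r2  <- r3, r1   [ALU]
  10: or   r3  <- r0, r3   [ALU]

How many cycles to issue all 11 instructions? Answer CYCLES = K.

[0] i0+i1  ld.MEM;add.ALU  -- pair
[1] i2  ld.MEM  -- no-port MEM/MEM
[2] i3  ld.MEM  -- RAW r1
[3] i4+i5  mul.MUL;sll.ALU  -- pair
[4] i6  and.ALU  -- RAW r0
[5] i7+i8  st.MEM;or.ALU  -- pair
[6] i9+i10  xor.ALU;or.ALU  -- pair

CYCLES = 7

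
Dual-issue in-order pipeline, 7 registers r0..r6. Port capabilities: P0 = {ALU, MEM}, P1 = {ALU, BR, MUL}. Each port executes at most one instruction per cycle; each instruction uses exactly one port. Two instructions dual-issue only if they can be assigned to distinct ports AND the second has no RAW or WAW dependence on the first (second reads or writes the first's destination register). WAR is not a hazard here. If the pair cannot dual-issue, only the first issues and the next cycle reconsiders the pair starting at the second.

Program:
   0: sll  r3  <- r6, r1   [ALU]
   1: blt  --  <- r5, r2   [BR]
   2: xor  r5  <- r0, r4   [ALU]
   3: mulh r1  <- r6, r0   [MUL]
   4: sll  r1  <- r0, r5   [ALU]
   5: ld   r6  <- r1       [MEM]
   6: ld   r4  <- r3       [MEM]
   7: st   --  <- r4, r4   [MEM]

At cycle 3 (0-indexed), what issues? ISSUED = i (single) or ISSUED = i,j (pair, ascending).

ISSUED = 5

#0 head=0: sll.ALU blt.BR i0&i1 pair
#1 head=2: xor.ALU mulh.MUL i2&i3 pair
#2 head=4: sll.ALU i4 RAW r1
#3 head=5: ld.MEM i5 no-port MEM/MEM
#4 head=6: ld.MEM i6 no-port MEM/MEM
#5 head=7: st.MEM i7 tail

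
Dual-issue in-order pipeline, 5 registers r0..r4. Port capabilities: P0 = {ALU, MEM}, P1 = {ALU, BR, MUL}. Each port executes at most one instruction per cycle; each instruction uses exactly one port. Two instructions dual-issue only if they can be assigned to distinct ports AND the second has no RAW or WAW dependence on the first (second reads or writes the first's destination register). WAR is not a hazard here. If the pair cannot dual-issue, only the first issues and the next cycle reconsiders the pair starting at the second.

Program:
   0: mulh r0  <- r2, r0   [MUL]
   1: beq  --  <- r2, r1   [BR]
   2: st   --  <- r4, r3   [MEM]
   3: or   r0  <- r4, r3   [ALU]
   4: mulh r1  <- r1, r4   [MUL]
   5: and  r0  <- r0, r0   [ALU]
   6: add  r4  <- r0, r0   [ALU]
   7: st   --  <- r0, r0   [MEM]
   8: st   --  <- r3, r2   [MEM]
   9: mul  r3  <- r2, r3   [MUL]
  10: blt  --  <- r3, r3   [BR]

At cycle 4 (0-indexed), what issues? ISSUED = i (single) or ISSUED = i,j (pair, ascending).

ISSUED = 6,7

c0: i0 mulh.MUL  no-port MUL/BR
c1: i1,i2 beq.BR st.MEM  2-wide
c2: i3,i4 or.ALU mulh.MUL  2-wide
c3: i5 and.ALU  RAW r0
c4: i6,i7 add.ALU st.MEM  2-wide
c5: i8,i9 st.MEM mul.MUL  2-wide
c6: i10 blt.BR  tail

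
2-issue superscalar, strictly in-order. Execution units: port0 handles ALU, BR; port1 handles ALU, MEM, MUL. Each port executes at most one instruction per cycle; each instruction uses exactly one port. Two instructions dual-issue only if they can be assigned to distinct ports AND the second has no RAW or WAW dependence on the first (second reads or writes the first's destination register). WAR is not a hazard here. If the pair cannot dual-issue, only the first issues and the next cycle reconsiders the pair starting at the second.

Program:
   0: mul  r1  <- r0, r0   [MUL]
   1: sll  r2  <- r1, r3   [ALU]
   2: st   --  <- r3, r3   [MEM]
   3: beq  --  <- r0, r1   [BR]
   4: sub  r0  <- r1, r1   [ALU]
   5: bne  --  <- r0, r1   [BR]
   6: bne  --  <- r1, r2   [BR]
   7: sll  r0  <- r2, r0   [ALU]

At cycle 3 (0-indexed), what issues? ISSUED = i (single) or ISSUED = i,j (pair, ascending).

ISSUED = 5

[0] i0  mul.MUL  -- RAW r1
[1] i1+i2  sll.ALU+st.MEM  -- pair
[2] i3+i4  beq.BR+sub.ALU  -- pair
[3] i5  bne.BR  -- no-port BR/BR
[4] i6+i7  bne.BR+sll.ALU  -- pair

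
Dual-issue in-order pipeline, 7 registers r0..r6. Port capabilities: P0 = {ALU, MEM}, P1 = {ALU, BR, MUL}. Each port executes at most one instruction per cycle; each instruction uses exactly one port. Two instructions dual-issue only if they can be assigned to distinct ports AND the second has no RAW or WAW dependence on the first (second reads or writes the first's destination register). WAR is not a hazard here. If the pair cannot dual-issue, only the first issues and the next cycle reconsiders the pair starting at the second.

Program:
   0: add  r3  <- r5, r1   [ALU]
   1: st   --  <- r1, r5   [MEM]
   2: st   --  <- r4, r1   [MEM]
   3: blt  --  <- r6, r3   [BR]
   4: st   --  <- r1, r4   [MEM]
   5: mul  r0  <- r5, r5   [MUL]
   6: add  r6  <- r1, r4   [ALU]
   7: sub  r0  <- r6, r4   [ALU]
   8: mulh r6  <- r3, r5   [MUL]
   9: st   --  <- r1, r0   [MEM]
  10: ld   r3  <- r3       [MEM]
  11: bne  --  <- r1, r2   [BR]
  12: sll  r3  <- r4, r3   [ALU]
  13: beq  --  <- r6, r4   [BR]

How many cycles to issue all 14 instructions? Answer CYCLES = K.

  cy0 -> i0&i1 (add st) 2-wide
  cy1 -> i2&i3 (st blt) 2-wide
  cy2 -> i4&i5 (st mul) 2-wide
  cy3 -> i6 (add) RAW r6
  cy4 -> i7&i8 (sub mulh) 2-wide
  cy5 -> i9 (st) no-port MEM/MEM
  cy6 -> i10&i11 (ld bne) 2-wide
  cy7 -> i12&i13 (sll beq) 2-wide

CYCLES = 8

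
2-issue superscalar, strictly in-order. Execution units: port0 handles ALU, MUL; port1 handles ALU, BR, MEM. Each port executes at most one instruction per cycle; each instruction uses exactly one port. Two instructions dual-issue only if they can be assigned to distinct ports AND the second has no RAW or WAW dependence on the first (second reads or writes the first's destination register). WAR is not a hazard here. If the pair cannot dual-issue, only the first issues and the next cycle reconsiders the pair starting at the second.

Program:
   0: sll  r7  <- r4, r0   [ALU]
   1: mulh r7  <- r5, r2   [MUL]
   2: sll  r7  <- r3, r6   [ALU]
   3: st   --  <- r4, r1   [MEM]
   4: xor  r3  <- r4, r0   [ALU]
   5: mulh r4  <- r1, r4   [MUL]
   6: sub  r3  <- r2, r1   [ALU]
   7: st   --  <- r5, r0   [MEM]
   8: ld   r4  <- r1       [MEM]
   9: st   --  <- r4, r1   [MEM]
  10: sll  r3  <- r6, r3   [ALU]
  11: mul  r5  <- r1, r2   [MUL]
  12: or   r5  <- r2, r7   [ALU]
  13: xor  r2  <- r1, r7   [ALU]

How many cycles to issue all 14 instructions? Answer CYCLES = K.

[0] i0  sll  -- WAW r7
[1] i1  mulh  -- WAW r7
[2] i2,i3  sll;st  -- dual
[3] i4,i5  xor;mulh  -- dual
[4] i6,i7  sub;st  -- dual
[5] i8  ld  -- no-port MEM/MEM
[6] i9,i10  st;sll  -- dual
[7] i11  mul  -- WAW r5
[8] i12,i13  or;xor  -- dual

CYCLES = 9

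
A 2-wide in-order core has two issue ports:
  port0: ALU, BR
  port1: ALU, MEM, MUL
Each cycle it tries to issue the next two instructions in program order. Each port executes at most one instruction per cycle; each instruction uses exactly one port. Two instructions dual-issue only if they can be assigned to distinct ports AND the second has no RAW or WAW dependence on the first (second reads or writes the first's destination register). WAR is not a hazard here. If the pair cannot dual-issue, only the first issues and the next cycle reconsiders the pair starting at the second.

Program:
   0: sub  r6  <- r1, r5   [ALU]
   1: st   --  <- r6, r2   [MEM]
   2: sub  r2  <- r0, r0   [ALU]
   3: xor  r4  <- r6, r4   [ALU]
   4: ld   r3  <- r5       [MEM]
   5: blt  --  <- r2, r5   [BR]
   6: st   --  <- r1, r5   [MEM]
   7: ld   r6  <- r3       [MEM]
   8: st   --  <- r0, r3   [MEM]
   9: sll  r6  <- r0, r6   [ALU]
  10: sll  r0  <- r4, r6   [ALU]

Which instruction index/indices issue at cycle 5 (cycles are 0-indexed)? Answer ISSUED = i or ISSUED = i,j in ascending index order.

ISSUED = 8,9

t=0 i0:sub.ALU ; RAW r6
t=1 i1&i2:st.MEM/sub.ALU ; dual
t=2 i3&i4:xor.ALU/ld.MEM ; dual
t=3 i5&i6:blt.BR/st.MEM ; dual
t=4 i7:ld.MEM ; no-port MEM/MEM
t=5 i8&i9:st.MEM/sll.ALU ; dual
t=6 i10:sll.ALU ; tail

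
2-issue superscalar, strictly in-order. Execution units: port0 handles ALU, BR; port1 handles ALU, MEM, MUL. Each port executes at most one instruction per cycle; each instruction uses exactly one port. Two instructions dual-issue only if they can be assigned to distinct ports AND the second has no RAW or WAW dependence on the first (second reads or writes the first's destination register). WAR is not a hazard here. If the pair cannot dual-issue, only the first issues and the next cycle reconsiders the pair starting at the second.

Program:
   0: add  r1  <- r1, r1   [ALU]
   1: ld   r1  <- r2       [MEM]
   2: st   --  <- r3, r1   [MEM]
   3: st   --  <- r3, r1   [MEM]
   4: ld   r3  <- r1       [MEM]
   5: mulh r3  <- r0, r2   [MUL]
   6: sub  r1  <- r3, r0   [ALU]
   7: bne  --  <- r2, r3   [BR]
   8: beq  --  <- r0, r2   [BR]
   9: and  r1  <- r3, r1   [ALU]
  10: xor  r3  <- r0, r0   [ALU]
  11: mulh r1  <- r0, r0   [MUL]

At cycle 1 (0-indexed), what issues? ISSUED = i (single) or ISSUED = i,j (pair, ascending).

ISSUED = 1

c0: i0 add  WAW r1
c1: i1 ld  no-port MEM/MEM
c2: i2 st  no-port MEM/MEM
c3: i3 st  no-port MEM/MEM
c4: i4 ld  no-port MEM/MUL
c5: i5 mulh  RAW r3
c6: i6+i7 sub;bne  2-wide
c7: i8+i9 beq;and  2-wide
c8: i10+i11 xor;mulh  2-wide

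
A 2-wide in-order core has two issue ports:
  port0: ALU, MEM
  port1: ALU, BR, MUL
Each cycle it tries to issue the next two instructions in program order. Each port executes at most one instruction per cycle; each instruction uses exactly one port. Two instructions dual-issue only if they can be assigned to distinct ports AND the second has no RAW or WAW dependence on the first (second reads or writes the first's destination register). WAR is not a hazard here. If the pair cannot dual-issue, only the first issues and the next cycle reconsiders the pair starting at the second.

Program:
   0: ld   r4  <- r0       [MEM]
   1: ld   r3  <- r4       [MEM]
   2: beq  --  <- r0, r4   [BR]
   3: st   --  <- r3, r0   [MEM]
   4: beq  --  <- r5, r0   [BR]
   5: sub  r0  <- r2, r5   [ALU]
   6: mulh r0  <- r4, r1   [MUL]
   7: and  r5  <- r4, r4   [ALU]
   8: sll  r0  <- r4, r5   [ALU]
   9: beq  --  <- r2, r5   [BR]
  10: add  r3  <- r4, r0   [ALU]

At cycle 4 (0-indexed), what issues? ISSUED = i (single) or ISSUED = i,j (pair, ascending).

  cy0 -> i0 (ld.MEM) no-port MEM/MEM
  cy1 -> i1/i2 (ld.MEM beq.BR) dual
  cy2 -> i3/i4 (st.MEM beq.BR) dual
  cy3 -> i5 (sub.ALU) WAW r0
  cy4 -> i6/i7 (mulh.MUL and.ALU) dual
  cy5 -> i8/i9 (sll.ALU beq.BR) dual
  cy6 -> i10 (add.ALU) tail

ISSUED = 6,7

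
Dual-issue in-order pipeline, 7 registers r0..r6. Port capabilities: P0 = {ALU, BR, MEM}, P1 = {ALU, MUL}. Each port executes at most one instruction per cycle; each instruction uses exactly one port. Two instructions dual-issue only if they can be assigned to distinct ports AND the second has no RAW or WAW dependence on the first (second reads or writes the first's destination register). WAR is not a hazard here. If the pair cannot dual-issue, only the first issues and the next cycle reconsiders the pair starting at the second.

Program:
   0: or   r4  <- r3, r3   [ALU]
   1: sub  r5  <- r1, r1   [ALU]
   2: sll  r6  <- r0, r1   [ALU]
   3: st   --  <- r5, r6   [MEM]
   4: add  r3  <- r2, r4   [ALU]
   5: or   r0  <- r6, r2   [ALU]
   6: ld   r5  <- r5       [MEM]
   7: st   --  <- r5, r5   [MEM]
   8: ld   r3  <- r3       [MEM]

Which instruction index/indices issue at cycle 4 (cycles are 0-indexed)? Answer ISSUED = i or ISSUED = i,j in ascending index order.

c0: i0/i1 or sub  2-wide
c1: i2 sll  RAW r6
c2: i3/i4 st add  2-wide
c3: i5/i6 or ld  2-wide
c4: i7 st  no-port MEM/MEM
c5: i8 ld  tail

ISSUED = 7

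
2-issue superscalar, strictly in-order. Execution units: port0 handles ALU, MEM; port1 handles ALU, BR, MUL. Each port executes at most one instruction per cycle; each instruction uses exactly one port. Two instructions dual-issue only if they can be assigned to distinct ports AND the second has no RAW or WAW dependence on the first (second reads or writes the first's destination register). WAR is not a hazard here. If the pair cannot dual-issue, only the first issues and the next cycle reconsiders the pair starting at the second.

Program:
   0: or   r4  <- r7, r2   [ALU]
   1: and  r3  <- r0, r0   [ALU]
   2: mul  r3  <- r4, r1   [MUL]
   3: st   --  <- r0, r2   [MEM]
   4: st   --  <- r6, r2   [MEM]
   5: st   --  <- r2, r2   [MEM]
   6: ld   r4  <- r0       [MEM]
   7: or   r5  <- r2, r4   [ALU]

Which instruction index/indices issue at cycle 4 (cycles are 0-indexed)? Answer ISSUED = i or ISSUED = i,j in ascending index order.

0. or+and @i0&i1  | pair
1. mul+st @i2&i3  | pair
2. st @i4  | no-port MEM/MEM
3. st @i5  | no-port MEM/MEM
4. ld @i6  | RAW r4
5. or @i7  | tail

ISSUED = 6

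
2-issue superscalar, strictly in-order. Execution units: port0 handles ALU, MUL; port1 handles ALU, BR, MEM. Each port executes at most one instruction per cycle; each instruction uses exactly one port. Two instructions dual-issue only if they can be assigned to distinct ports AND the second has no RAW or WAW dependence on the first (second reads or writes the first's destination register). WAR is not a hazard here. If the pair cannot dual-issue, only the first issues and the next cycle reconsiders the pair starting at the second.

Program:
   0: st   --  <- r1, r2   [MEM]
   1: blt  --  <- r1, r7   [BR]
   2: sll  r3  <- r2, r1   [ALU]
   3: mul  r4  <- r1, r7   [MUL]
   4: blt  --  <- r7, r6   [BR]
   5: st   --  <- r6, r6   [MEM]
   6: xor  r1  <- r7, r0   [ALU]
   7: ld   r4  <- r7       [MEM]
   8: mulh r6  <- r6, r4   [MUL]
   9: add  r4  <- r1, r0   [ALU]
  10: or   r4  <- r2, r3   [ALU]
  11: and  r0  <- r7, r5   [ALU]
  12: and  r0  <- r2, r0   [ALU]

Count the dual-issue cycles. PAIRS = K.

c0: i0 st.MEM  no-port MEM/BR
c1: i1&i2 blt.BR+sll.ALU  dual
c2: i3&i4 mul.MUL+blt.BR  dual
c3: i5&i6 st.MEM+xor.ALU  dual
c4: i7 ld.MEM  RAW r4
c5: i8&i9 mulh.MUL+add.ALU  dual
c6: i10&i11 or.ALU+and.ALU  dual
c7: i12 and.ALU  tail

PAIRS = 5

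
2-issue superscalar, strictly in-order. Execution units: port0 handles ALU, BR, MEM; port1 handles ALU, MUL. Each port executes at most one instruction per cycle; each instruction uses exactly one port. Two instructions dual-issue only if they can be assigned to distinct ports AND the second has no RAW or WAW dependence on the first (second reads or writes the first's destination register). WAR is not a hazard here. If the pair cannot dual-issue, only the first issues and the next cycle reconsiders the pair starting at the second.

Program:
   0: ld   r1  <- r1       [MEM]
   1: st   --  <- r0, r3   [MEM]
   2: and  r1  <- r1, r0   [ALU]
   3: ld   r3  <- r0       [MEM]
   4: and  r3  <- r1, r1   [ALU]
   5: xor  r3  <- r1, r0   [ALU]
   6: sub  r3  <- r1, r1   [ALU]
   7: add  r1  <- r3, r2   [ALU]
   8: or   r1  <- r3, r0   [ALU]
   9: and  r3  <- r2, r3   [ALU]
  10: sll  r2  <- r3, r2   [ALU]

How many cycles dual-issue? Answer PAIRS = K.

PAIRS = 2

t=0 i0:ld ; no-port MEM/MEM
t=1 i1+i2:st and ; pair
t=2 i3:ld ; WAW r3
t=3 i4:and ; WAW r3
t=4 i5:xor ; WAW r3
t=5 i6:sub ; RAW r3
t=6 i7:add ; WAW r1
t=7 i8+i9:or and ; pair
t=8 i10:sll ; tail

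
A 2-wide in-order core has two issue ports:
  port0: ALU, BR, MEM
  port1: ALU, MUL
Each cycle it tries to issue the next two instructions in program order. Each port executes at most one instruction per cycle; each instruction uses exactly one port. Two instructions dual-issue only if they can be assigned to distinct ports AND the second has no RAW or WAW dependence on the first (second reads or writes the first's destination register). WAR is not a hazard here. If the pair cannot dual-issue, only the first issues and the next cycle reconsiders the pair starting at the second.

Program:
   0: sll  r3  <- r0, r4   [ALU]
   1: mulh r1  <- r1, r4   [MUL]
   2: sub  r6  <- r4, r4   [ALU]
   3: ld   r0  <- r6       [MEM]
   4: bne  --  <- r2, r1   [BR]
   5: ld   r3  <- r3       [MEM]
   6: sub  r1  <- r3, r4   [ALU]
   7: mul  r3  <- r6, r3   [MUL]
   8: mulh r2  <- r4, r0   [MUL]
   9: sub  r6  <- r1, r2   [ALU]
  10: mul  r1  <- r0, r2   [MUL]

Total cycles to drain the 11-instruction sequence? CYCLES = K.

CYCLES = 8

t=0 i0&i1:sll mulh ; pair
t=1 i2:sub ; RAW r6
t=2 i3:ld ; no-port MEM/BR
t=3 i4:bne ; no-port BR/MEM
t=4 i5:ld ; RAW r3
t=5 i6&i7:sub mul ; pair
t=6 i8:mulh ; RAW r2
t=7 i9&i10:sub mul ; pair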